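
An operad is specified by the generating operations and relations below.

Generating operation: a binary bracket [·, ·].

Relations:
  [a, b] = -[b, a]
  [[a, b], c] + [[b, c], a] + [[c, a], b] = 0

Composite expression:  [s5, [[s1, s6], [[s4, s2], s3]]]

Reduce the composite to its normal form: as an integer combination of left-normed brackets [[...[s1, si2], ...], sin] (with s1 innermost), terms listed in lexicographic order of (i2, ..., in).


[[[[[s1, s6], s2], s4], s3], s5] - [[[[[s1, s6], s3], s2], s4], s5] + [[[[[s1, s6], s3], s4], s2], s5] - [[[[[s1, s6], s4], s2], s3], s5]


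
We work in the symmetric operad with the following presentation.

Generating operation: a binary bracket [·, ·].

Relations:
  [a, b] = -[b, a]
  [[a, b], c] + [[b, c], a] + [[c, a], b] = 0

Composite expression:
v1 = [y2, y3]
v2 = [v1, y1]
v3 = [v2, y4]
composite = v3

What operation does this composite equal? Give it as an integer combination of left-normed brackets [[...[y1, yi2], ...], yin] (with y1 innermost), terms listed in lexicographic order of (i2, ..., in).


-[[[y1, y2], y3], y4] + [[[y1, y3], y2], y4]


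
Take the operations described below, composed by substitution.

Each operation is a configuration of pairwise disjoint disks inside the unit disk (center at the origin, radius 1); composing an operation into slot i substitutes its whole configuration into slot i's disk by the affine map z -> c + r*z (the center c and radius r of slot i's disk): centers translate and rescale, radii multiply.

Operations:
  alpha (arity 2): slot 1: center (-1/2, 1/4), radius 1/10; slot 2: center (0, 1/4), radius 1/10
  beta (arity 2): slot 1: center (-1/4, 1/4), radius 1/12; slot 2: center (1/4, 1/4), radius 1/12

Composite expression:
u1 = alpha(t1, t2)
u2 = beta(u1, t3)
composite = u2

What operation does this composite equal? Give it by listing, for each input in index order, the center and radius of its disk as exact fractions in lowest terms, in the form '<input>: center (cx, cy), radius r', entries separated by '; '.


t1: center (-7/24, 13/48), radius 1/120; t2: center (-1/4, 13/48), radius 1/120; t3: center (1/4, 1/4), radius 1/12

Below beta, radii multiply path by path; the t-disk centers shift.
input t1: composing its 2 substitution steps yields center (-7/24, 13/48), radius 1/120
input t2: composing its 2 substitution steps yields center (-1/4, 13/48), radius 1/120
input t3: composing its 1 substitution step yields center (1/4, 1/4), radius 1/12


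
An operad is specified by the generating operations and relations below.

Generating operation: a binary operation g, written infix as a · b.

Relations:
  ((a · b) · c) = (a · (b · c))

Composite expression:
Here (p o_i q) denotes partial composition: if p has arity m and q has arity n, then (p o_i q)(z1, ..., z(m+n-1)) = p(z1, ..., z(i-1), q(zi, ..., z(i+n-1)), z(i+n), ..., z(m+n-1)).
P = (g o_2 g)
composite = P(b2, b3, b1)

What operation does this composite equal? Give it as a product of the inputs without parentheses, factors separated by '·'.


b2 · b3 · b1

Key point: g is associative — brackets drop, the b-order remains.
(b3 · b1) reduces to b3 · b1
(b2 · (b3 · b1)) reduces to b2 · b3 · b1


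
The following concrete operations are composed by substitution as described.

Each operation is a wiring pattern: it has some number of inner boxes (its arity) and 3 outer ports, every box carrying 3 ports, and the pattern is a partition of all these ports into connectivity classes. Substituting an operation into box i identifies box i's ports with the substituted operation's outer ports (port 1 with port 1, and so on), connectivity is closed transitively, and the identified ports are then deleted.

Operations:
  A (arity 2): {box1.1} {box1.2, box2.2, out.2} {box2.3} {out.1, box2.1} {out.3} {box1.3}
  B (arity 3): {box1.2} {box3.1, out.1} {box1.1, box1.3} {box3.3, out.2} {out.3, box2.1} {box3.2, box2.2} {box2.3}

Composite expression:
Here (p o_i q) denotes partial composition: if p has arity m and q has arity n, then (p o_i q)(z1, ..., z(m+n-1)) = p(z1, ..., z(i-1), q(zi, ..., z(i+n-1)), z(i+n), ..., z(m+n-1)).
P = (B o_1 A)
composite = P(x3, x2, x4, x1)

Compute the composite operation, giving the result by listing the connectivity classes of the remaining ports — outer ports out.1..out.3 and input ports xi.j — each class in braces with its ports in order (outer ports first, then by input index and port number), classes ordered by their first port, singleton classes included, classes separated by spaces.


{out.1, x1.1} {out.2, x1.3} {out.3, x4.1} {x1.2, x4.2} {x2.1} {x2.2, x3.2} {x2.3} {x3.1} {x3.3} {x4.3}


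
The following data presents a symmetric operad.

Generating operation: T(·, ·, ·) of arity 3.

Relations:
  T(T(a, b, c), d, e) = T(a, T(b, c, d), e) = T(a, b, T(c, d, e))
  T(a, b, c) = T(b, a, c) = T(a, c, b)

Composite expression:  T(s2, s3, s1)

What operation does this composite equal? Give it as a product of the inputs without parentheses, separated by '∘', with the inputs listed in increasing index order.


s1 ∘ s2 ∘ s3

Reordering under T is free, so list the s-inputs canonically.
T(s2, s3, s1) spells out as s2 ∘ s3 ∘ s1
reordering the factors by index: s1 ∘ s2 ∘ s3


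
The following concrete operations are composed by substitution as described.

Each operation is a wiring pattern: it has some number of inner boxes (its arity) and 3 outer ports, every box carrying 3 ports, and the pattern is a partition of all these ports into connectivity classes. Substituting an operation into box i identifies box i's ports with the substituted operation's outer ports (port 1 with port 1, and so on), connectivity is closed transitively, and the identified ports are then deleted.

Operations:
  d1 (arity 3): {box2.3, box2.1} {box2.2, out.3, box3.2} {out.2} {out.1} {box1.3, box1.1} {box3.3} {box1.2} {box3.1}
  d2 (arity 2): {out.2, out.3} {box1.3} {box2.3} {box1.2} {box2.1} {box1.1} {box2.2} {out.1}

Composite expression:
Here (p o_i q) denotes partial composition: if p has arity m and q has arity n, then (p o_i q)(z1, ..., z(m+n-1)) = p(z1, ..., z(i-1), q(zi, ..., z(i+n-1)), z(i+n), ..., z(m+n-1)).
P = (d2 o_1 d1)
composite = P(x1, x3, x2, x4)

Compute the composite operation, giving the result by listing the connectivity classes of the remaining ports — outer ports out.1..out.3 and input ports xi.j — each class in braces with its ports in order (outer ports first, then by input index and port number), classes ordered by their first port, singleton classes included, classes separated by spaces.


{out.1} {out.2, out.3} {x1.1, x1.3} {x1.2} {x2.1} {x2.2, x3.2} {x2.3} {x3.1, x3.3} {x4.1} {x4.2} {x4.3}

Treat the ports identified at d2 as solder joints: merge, then drop.
the subtree at d1 composes to {out.1} {out.2} {out.3, x2.2, x3.2} {x1.1, x1.3} {x1.2} {x2.1} {x2.3} {x3.1, x3.3} on (x1, x3, x2); out.j = own outer ports
the subtree at d2 composes to {out.1} {out.2, out.3} {x1.1, x1.3} {x1.2} {x2.1} {x2.2, x3.2} {x2.3} {x3.1, x3.3} {x4.1} {x4.2} {x4.3} on (x1, x3, x2, x4); out.j = own outer ports


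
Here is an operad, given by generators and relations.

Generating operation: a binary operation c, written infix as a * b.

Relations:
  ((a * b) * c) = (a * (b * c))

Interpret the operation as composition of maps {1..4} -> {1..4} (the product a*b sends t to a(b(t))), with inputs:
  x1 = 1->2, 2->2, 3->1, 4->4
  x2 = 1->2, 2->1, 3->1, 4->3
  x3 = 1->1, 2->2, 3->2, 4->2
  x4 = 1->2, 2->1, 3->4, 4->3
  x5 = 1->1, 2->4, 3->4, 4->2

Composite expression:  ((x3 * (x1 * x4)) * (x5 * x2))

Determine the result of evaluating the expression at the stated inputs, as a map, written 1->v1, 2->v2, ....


1->1, 2->2, 3->2, 4->1


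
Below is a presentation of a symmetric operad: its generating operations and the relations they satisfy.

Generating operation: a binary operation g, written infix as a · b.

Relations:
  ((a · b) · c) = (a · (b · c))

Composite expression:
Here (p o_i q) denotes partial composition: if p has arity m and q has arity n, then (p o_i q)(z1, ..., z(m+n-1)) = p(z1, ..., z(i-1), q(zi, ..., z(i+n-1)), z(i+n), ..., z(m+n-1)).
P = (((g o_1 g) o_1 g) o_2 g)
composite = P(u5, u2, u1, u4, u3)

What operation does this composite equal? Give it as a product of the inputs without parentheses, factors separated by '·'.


u5 · u2 · u1 · u4 · u3

Every regrouping of g is equal, so read the u-inputs in written order.
(u2 · u1) reduces to u2 · u1
(u5 · (u2 · u1)) reduces to u5 · u2 · u1
((u5 · (u2 · u1)) · u4) reduces to u5 · u2 · u1 · u4
(((u5 · (u2 · u1)) · u4) · u3) reduces to u5 · u2 · u1 · u4 · u3


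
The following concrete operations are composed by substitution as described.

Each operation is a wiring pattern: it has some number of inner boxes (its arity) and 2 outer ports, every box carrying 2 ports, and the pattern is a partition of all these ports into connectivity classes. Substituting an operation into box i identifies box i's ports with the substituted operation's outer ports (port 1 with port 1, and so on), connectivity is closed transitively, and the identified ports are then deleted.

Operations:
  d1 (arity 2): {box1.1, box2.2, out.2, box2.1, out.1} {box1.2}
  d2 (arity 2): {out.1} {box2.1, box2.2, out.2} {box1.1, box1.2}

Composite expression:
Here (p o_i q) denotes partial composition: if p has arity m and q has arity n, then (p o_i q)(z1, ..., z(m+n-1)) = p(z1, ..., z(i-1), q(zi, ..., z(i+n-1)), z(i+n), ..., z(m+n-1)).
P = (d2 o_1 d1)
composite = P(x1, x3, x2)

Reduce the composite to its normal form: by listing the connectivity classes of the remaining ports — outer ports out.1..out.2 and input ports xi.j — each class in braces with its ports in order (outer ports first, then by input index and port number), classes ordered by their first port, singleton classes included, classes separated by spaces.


{out.1} {out.2, x2.1, x2.2} {x1.1, x3.1, x3.2} {x1.2}

Treat the ports identified at d2 as solder joints: merge, then drop.
composing d1 on (x1, x3), with out.j its own outer ports: {out.1, out.2, x1.1, x3.1, x3.2} {x1.2}
composing d2 on (x1, x3, x2), with out.j its own outer ports: {out.1} {out.2, x2.1, x2.2} {x1.1, x3.1, x3.2} {x1.2}


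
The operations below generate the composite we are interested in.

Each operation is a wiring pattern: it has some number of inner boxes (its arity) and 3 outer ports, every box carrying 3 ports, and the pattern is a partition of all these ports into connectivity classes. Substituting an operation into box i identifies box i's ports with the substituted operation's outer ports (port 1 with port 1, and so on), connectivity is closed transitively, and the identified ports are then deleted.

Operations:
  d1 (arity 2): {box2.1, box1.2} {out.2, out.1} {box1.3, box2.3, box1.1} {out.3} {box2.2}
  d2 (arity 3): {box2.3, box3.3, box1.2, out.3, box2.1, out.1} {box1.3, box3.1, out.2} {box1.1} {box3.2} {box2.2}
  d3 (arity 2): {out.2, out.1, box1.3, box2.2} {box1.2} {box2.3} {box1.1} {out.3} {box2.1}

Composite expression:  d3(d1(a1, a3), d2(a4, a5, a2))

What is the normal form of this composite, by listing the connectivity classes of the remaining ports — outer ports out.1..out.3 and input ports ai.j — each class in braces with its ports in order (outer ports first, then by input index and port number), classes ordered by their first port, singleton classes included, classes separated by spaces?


{out.1, out.2, a2.1, a4.3} {out.3} {a1.1, a1.3, a3.3} {a1.2, a3.1} {a2.2} {a2.3, a4.2, a5.1, a5.3} {a3.2} {a4.1} {a5.2}


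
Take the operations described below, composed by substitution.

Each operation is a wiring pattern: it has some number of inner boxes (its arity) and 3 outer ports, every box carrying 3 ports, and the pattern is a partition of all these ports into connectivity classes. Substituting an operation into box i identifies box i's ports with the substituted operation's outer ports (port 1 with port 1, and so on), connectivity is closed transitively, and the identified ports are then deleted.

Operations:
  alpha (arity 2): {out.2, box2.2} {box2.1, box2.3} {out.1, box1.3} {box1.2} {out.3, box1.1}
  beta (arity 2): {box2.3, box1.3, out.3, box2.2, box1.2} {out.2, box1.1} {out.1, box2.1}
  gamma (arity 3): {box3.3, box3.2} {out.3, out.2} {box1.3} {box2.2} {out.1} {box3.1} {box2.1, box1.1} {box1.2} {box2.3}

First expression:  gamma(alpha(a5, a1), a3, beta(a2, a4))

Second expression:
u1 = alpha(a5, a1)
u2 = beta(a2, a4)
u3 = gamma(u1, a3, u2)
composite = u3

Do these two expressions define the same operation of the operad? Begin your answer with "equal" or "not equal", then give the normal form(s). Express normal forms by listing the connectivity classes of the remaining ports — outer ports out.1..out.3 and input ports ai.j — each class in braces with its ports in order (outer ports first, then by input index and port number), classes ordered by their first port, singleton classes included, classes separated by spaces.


In normal form, the first expression is {out.1} {out.2, out.3} {a1.1, a1.3} {a1.2} {a2.1, a2.2, a2.3, a4.2, a4.3} {a3.1, a5.3} {a3.2} {a3.3} {a4.1} {a5.1} {a5.2}
In normal form, the second expression is {out.1} {out.2, out.3} {a1.1, a1.3} {a1.2} {a2.1, a2.2, a2.3, a4.2, a4.3} {a3.1, a5.3} {a3.2} {a3.3} {a4.1} {a5.1} {a5.2}
Same normal form: equal.

equal: each reduces to {out.1} {out.2, out.3} {a1.1, a1.3} {a1.2} {a2.1, a2.2, a2.3, a4.2, a4.3} {a3.1, a5.3} {a3.2} {a3.3} {a4.1} {a5.1} {a5.2}


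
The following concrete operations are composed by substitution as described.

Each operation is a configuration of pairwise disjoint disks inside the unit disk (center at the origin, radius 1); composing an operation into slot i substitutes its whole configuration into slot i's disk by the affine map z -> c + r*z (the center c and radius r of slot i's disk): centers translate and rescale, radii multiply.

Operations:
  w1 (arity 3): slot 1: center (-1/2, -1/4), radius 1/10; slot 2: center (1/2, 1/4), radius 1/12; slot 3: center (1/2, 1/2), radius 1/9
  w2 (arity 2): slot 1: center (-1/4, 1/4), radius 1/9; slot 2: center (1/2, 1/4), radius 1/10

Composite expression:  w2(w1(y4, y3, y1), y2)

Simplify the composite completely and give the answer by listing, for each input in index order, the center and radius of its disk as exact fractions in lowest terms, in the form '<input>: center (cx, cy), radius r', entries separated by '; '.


y1: center (-7/36, 11/36), radius 1/81; y2: center (1/2, 1/4), radius 1/10; y3: center (-7/36, 5/18), radius 1/108; y4: center (-11/36, 2/9), radius 1/90


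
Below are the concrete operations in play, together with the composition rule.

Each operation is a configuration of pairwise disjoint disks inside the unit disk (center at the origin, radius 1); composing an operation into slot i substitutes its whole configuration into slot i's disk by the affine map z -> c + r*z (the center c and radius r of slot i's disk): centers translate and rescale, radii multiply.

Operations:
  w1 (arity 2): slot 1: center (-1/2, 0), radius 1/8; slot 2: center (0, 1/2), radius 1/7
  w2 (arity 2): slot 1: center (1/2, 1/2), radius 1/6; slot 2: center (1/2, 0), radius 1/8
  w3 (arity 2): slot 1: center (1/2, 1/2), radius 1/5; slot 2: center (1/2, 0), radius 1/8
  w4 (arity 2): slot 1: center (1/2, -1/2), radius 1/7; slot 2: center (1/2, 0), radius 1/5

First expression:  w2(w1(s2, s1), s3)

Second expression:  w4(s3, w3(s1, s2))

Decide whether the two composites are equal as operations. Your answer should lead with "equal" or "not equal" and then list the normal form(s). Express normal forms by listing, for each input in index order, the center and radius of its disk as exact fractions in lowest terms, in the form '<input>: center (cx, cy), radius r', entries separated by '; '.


not equal: they reduce to s1: center (1/2, 7/12), radius 1/42; s2: center (5/12, 1/2), radius 1/48; s3: center (1/2, 0), radius 1/8 and s1: center (3/5, 1/10), radius 1/25; s2: center (3/5, 0), radius 1/40; s3: center (1/2, -1/2), radius 1/7

In normal form, the first expression is s1: center (1/2, 7/12), radius 1/42; s2: center (5/12, 1/2), radius 1/48; s3: center (1/2, 0), radius 1/8
In normal form, the second expression is s1: center (3/5, 1/10), radius 1/25; s2: center (3/5, 0), radius 1/40; s3: center (1/2, -1/2), radius 1/7
The normal forms differ: not equal.


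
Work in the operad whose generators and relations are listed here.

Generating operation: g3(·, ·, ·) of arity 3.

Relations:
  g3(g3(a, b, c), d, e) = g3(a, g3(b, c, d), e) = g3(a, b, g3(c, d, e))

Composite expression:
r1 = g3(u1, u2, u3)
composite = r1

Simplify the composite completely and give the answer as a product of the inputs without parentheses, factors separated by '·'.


u1 · u2 · u3

Associativity of g3 dissolves the nesting; only the u-input order survives.
g3(u1, u2, u3) unparenthesizes to u1 · u2 · u3


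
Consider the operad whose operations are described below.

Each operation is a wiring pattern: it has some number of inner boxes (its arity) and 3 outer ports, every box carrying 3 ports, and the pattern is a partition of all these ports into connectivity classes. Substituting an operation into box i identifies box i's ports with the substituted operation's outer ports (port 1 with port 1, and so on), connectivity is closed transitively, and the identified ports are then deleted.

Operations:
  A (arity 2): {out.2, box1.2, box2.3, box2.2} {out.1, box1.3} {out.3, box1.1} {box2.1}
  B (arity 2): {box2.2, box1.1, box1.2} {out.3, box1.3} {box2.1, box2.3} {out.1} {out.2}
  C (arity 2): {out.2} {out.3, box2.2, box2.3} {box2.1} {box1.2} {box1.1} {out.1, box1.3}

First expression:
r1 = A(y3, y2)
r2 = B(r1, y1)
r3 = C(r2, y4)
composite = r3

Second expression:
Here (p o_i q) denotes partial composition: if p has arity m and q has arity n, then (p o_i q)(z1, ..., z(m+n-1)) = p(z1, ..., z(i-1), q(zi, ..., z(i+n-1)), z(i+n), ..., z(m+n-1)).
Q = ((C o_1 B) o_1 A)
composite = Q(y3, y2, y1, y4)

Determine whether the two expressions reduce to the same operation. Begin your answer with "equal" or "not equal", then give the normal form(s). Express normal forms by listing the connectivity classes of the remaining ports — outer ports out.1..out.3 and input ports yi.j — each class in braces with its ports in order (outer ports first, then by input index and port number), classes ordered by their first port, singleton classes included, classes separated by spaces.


equal: each reduces to {out.1, y3.1} {out.2} {out.3, y4.2, y4.3} {y1.1, y1.3} {y1.2, y2.2, y2.3, y3.2, y3.3} {y2.1} {y4.1}

The first expression, normalized: {out.1, y3.1} {out.2} {out.3, y4.2, y4.3} {y1.1, y1.3} {y1.2, y2.2, y2.3, y3.2, y3.3} {y2.1} {y4.1}
The second expression, normalized: {out.1, y3.1} {out.2} {out.3, y4.2, y4.3} {y1.1, y1.3} {y1.2, y2.2, y2.3, y3.2, y3.3} {y2.1} {y4.1}
The forms coincide; equal.


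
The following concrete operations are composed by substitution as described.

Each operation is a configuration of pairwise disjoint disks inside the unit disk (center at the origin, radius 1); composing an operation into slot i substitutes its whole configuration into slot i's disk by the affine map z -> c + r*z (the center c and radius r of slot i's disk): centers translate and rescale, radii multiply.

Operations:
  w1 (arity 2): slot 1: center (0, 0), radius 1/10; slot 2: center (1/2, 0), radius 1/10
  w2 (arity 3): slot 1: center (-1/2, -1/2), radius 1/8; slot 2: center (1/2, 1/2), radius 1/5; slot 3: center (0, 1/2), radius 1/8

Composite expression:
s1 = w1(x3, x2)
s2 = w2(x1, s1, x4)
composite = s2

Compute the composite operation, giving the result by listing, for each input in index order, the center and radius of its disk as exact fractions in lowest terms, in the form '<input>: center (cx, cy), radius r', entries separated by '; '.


x1: center (-1/2, -1/2), radius 1/8; x2: center (3/5, 1/2), radius 1/50; x3: center (1/2, 1/2), radius 1/50; x4: center (0, 1/2), radius 1/8

Follow each x-input down from w2: c' goes to c + r*c', radius to r*r'.
x1 passes through 1 substitution, ending at center (-1/2, -1/2), radius 1/8
x3 passes through 2 substitutions, ending at center (1/2, 1/2), radius 1/50
x2 passes through 2 substitutions, ending at center (3/5, 1/2), radius 1/50
x4 passes through 1 substitution, ending at center (0, 1/2), radius 1/8


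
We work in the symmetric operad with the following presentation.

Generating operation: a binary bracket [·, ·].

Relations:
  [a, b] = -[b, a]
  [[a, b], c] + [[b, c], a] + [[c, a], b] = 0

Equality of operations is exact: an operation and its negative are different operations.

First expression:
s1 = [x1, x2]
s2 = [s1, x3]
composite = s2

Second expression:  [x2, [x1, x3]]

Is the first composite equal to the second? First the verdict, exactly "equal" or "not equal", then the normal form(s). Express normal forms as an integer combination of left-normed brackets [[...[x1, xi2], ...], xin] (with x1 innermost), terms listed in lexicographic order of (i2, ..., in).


not equal — first [[x1, x2], x3], second -[[x1, x3], x2]

The first composite normalizes to [[x1, x2], x3]
The second composite normalizes to -[[x1, x3], x2]
The forms do not match — not equal.


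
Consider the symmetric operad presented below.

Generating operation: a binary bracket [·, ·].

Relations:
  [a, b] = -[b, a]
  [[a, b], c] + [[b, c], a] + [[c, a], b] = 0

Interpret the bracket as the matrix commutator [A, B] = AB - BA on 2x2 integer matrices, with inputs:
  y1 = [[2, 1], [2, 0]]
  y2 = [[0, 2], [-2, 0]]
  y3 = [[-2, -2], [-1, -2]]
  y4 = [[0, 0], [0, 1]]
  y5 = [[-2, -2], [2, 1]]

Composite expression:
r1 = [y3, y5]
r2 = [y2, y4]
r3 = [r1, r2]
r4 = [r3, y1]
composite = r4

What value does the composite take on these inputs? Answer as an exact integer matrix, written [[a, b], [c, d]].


[y3, y5] = [[-6, -6], [3, 6]]
[y2, y4] = [[0, 2], [2, 0]]
[[y3, y5], [y2, y4]] = [[-18, -24], [24, 18]]
[[[y3, y5], [y2, y4]], y1] = [[-72, 12], [120, 72]]

[[-72, 12], [120, 72]]


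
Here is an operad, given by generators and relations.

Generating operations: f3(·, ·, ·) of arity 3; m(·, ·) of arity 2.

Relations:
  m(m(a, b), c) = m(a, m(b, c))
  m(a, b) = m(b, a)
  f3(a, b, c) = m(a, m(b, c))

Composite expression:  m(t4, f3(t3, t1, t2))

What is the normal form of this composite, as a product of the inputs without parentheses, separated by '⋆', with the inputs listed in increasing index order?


t1 ⋆ t2 ⋆ t3 ⋆ t4

Reordering under m is free, so list the t-inputs canonically.
f3(t3, t1, t2) linearizes to t3 ⋆ t1 ⋆ t2
m(t4, f3(t3, t1, t2)) linearizes to t4 ⋆ t3 ⋆ t1 ⋆ t2
putting the inputs in ascending order: t1 ⋆ t2 ⋆ t3 ⋆ t4


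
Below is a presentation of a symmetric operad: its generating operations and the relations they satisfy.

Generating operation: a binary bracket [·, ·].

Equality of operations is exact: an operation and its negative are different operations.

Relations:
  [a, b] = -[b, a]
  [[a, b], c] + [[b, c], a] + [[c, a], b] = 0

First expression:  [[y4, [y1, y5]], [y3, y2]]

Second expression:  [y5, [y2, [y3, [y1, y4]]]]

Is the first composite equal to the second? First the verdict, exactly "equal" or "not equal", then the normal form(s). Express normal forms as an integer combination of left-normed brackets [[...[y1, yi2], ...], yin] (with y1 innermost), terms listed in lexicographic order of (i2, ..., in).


not equal; the first gives [[[[y1, y5], y4], y2], y3] - [[[[y1, y5], y4], y3], y2] and the second -[[[[y1, y4], y3], y2], y5]

Normal form of the first expression: [[[[y1, y5], y4], y2], y3] - [[[[y1, y5], y4], y3], y2]
Normal form of the second expression: -[[[[y1, y4], y3], y2], y5]
The normal forms differ: not equal.


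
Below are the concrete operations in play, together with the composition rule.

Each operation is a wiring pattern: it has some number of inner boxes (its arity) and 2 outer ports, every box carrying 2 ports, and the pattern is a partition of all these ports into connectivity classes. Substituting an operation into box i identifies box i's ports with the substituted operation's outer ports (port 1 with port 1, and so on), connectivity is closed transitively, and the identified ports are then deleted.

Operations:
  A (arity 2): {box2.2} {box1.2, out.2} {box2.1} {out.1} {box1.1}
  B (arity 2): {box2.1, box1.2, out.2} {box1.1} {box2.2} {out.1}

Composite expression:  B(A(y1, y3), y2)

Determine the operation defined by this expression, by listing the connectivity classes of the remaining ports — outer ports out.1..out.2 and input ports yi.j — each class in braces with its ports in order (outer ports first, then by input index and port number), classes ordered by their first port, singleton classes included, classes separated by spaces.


{out.1} {out.2, y1.2, y2.1} {y1.1} {y2.2} {y3.1} {y3.2}

Substituting into B glues patterns; closure does the rest.
the subtree at A composes to {out.1} {out.2, y1.2} {y1.1} {y3.1} {y3.2} on (y1, y3); out.j = own outer ports
the subtree at B composes to {out.1} {out.2, y1.2, y2.1} {y1.1} {y2.2} {y3.1} {y3.2} on (y1, y3, y2); out.j = own outer ports


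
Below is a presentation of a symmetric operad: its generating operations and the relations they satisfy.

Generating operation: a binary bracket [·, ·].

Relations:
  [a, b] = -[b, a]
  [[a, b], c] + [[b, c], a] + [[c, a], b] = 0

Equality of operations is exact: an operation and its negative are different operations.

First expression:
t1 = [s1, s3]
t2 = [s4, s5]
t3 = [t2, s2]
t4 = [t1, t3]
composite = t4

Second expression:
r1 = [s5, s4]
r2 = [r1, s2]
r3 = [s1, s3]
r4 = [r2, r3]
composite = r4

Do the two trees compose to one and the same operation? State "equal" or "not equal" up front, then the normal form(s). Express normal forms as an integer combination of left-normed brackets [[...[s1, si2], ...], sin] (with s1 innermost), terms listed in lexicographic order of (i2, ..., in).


equal; the common form is -[[[[s1, s3], s2], s4], s5] + [[[[s1, s3], s2], s5], s4] + [[[[s1, s3], s4], s5], s2] - [[[[s1, s3], s5], s4], s2]

In normal form, the first expression is -[[[[s1, s3], s2], s4], s5] + [[[[s1, s3], s2], s5], s4] + [[[[s1, s3], s4], s5], s2] - [[[[s1, s3], s5], s4], s2]
In normal form, the second expression is -[[[[s1, s3], s2], s4], s5] + [[[[s1, s3], s2], s5], s4] + [[[[s1, s3], s4], s5], s2] - [[[[s1, s3], s5], s4], s2]
Both agree, so they are equal.


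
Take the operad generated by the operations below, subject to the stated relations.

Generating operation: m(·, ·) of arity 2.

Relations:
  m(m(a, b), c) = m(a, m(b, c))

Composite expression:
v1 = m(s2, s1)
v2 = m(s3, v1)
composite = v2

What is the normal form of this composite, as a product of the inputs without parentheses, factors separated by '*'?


Every regrouping of m is equal, so read the s-inputs in written order.
m(s2, s1) linearizes to s2 * s1
m(s3, m(s2, s1)) linearizes to s3 * s2 * s1

s3 * s2 * s1


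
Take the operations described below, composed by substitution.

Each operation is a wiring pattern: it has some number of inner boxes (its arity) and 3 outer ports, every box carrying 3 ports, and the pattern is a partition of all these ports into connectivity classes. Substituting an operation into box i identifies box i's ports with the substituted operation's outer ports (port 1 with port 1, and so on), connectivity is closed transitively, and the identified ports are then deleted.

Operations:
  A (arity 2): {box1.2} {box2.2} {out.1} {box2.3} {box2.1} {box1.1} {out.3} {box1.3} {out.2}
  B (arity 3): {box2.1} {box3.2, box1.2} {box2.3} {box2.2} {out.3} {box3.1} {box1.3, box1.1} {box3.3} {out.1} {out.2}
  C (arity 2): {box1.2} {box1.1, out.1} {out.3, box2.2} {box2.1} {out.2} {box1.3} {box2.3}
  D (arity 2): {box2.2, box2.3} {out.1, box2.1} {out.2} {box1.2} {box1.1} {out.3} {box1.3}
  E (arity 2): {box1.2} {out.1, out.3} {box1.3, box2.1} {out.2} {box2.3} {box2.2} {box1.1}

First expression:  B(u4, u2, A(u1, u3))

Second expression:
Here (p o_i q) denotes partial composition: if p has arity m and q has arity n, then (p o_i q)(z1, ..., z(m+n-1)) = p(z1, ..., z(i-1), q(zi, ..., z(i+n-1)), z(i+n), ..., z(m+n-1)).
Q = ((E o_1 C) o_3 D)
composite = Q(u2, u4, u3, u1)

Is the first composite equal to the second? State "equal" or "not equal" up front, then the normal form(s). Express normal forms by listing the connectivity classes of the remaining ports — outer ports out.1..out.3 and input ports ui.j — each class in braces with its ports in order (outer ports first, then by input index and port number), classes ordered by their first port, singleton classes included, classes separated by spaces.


not equal; the first gives {out.1} {out.2} {out.3} {u1.1} {u1.2} {u1.3} {u2.1} {u2.2} {u2.3} {u3.1} {u3.2} {u3.3} {u4.1, u4.3} {u4.2} and the second {out.1, out.3} {out.2} {u1.1, u4.2} {u1.2, u1.3} {u2.1} {u2.2} {u2.3} {u3.1} {u3.2} {u3.3} {u4.1} {u4.3}

In normal form, the first expression is {out.1} {out.2} {out.3} {u1.1} {u1.2} {u1.3} {u2.1} {u2.2} {u2.3} {u3.1} {u3.2} {u3.3} {u4.1, u4.3} {u4.2}
In normal form, the second expression is {out.1, out.3} {out.2} {u1.1, u4.2} {u1.2, u1.3} {u2.1} {u2.2} {u2.3} {u3.1} {u3.2} {u3.3} {u4.1} {u4.3}
Distinct normal forms: not equal.


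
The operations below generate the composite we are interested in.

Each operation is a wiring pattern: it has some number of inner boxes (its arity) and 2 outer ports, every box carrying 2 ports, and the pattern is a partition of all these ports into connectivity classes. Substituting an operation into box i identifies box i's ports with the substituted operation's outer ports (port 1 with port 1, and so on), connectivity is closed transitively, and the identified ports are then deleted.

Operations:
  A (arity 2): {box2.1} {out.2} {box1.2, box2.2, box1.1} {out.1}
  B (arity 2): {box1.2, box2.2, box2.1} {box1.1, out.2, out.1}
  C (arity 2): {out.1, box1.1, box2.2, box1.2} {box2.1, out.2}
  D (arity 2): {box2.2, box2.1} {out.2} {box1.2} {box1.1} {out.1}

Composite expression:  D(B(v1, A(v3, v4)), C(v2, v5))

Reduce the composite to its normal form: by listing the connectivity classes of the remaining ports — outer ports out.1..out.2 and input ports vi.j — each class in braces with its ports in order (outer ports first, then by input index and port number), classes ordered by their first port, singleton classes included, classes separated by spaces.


{out.1} {out.2} {v1.1} {v1.2} {v2.1, v2.2, v5.1, v5.2} {v3.1, v3.2, v4.2} {v4.1}


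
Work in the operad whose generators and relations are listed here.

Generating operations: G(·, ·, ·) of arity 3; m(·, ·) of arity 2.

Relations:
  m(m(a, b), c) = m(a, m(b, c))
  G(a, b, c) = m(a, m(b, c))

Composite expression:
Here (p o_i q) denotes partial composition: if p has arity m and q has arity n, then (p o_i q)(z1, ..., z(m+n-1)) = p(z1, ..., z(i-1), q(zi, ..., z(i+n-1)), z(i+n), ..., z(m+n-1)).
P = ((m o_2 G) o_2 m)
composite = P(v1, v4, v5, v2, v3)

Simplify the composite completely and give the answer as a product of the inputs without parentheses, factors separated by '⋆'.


v1 ⋆ v4 ⋆ v5 ⋆ v2 ⋆ v3

All parenthesizations of m agree; list the v-inputs left to right.
m(v4, v5) spells out as v4 ⋆ v5
G(m(v4, v5), v2, v3) spells out as v4 ⋆ v5 ⋆ v2 ⋆ v3
m(v1, G(m(v4, v5), v2, v3)) spells out as v1 ⋆ v4 ⋆ v5 ⋆ v2 ⋆ v3


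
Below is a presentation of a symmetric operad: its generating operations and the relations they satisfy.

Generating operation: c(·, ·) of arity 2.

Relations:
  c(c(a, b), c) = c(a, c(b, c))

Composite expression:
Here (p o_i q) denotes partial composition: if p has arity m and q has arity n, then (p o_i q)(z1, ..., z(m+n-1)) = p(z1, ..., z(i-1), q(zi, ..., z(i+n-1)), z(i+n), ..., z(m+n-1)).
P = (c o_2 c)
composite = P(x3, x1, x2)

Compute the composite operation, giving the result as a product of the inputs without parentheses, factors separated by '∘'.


x3 ∘ x1 ∘ x2

All parenthesizations of c agree; list the x-inputs left to right.
c(x1, x2) reduces to x1 ∘ x2
c(x3, c(x1, x2)) reduces to x3 ∘ x1 ∘ x2


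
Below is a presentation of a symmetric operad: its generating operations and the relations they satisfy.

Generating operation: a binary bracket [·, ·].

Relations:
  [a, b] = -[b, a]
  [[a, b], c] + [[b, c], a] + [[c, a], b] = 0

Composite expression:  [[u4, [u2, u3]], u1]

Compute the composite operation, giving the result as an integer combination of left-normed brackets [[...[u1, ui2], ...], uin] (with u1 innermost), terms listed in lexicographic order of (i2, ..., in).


[[[u1, u2], u3], u4] - [[[u1, u3], u2], u4] - [[[u1, u4], u2], u3] + [[[u1, u4], u3], u2]


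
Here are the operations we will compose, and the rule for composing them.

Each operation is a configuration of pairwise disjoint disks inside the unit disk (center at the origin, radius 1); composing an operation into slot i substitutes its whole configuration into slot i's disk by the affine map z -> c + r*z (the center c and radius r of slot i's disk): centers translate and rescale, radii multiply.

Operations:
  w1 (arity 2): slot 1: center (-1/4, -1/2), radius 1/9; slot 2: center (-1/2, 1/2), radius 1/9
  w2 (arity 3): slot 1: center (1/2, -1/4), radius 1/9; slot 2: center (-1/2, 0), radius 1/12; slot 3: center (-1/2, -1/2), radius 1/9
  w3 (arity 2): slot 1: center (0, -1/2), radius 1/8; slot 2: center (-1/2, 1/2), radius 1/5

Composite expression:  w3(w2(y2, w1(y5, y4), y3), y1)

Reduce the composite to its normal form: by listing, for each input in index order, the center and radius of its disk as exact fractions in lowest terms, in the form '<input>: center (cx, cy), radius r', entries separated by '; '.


y1: center (-1/2, 1/2), radius 1/5; y2: center (1/16, -17/32), radius 1/72; y3: center (-1/16, -9/16), radius 1/72; y4: center (-13/192, -95/192), radius 1/864; y5: center (-25/384, -97/192), radius 1/864

Follow each y-input down from w3: c' goes to c + r*c', radius to r*r'.
input y2: composing its 2 substitution steps yields center (1/16, -17/32), radius 1/72
input y5: composing its 3 substitution steps yields center (-25/384, -97/192), radius 1/864
input y4: composing its 3 substitution steps yields center (-13/192, -95/192), radius 1/864
input y3: composing its 2 substitution steps yields center (-1/16, -9/16), radius 1/72
input y1: composing its 1 substitution step yields center (-1/2, 1/2), radius 1/5


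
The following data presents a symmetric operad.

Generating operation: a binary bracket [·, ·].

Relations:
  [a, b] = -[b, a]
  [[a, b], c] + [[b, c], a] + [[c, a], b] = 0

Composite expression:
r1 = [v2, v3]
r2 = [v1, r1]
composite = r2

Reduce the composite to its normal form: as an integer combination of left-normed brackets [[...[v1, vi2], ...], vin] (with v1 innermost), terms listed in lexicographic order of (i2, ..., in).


Left-normed coefficients sit on the v1-initial expansion words.
Composite bracket: [v1, [v2, v3]]
Applying ab - ba throughout gives 4 signed words (2^2 = 4).
Words beginning with v1 determine it all:
  sign of v1v2v3 is +1, so it contributes +[[v1, v2], v3]
  sign of v1v3v2 is -1, so it contributes -[[v1, v3], v2]

[[v1, v2], v3] - [[v1, v3], v2]


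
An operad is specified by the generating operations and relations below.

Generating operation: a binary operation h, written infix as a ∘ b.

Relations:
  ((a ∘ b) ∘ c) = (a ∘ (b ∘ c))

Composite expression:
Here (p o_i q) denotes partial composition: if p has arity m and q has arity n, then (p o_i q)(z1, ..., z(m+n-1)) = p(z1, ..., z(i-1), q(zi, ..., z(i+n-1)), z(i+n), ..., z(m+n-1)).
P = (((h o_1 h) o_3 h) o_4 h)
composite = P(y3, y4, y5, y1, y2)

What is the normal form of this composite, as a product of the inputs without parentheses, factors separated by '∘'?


Key point: h is associative — brackets drop, the y-order remains.
(y3 ∘ y4) linearizes to y3 ∘ y4
(y1 ∘ y2) linearizes to y1 ∘ y2
(y5 ∘ (y1 ∘ y2)) linearizes to y5 ∘ y1 ∘ y2
((y3 ∘ y4) ∘ (y5 ∘ (y1 ∘ y2))) linearizes to y3 ∘ y4 ∘ y5 ∘ y1 ∘ y2

y3 ∘ y4 ∘ y5 ∘ y1 ∘ y2


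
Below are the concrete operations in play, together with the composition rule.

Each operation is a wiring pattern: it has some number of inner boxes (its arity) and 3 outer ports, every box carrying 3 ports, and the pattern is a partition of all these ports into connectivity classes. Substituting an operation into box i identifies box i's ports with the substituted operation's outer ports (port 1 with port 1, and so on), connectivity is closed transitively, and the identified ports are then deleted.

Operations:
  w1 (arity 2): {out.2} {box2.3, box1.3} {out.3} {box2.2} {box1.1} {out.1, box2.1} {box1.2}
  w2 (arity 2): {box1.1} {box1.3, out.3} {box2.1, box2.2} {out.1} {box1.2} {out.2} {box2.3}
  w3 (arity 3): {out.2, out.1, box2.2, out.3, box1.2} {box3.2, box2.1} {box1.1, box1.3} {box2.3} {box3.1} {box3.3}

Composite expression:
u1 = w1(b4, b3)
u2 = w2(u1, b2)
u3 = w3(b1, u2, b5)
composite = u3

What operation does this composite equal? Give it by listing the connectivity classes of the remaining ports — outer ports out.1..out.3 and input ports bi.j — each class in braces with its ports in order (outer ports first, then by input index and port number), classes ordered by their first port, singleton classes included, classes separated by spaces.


{out.1, out.2, out.3, b1.2} {b1.1, b1.3} {b2.1, b2.2} {b2.3} {b3.1} {b3.2} {b3.3, b4.3} {b4.1} {b4.2} {b5.1} {b5.2} {b5.3}

Reachability decides: close wires over w3-identified ports.
through w1, on inputs (b4, b3): {out.1, b3.1} {out.2} {out.3} {b3.2} {b3.3, b4.3} {b4.1} {b4.2} (out.j = stage outer ports)
through w2, on inputs (b4, b3, b2): {out.1} {out.2} {out.3} {b2.1, b2.2} {b2.3} {b3.1} {b3.2} {b3.3, b4.3} {b4.1} {b4.2} (out.j = stage outer ports)
through w3, on inputs (b1, b4, b3, b2, b5): {out.1, out.2, out.3, b1.2} {b1.1, b1.3} {b2.1, b2.2} {b2.3} {b3.1} {b3.2} {b3.3, b4.3} {b4.1} {b4.2} {b5.1} {b5.2} {b5.3} (out.j = stage outer ports)


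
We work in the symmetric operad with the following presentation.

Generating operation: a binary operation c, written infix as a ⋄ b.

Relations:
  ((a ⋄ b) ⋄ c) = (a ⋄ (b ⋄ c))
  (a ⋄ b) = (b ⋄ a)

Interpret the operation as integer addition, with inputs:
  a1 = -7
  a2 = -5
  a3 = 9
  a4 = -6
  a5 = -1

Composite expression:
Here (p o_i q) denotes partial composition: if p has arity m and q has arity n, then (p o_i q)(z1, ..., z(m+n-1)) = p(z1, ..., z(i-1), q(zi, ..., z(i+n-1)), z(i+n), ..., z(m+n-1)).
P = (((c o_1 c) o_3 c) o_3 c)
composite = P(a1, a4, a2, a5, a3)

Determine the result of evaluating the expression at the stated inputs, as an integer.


(a1 ⋄ a4) = -13
(a2 ⋄ a5) = -6
((a2 ⋄ a5) ⋄ a3) = 3
((a1 ⋄ a4) ⋄ ((a2 ⋄ a5) ⋄ a3)) = -10

-10


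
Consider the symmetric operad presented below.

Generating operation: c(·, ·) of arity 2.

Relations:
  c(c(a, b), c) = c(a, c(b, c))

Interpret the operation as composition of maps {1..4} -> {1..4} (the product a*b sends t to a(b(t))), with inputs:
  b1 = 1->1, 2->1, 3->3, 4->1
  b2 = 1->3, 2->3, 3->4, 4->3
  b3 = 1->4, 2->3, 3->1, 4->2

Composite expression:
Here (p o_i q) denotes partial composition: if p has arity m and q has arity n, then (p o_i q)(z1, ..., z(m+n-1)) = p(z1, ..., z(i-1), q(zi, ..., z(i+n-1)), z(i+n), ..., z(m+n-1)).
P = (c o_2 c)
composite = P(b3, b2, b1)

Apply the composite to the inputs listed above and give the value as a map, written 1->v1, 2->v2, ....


1->1, 2->1, 3->2, 4->1

c(b2, b1) = 1->3, 2->3, 3->4, 4->3
c(b3, c(b2, b1)) = 1->1, 2->1, 3->2, 4->1


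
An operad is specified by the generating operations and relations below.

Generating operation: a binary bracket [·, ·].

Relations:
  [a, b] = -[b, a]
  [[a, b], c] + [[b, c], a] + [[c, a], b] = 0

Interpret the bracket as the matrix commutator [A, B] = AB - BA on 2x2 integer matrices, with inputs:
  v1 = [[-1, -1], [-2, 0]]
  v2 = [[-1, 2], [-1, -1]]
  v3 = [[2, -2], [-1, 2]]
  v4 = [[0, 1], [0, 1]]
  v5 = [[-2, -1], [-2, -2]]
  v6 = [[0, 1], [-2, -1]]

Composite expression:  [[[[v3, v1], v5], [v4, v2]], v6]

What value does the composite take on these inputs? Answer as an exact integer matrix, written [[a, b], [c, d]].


[[78, 92], [106, -78]]


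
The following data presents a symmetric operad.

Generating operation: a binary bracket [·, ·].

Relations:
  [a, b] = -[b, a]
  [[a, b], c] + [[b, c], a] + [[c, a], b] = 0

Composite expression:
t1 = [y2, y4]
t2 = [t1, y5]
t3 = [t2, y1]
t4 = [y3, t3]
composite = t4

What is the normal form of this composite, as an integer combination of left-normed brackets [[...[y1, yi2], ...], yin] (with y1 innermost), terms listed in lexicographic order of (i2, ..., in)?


[[[[y1, y2], y4], y5], y3] - [[[[y1, y4], y2], y5], y3] - [[[[y1, y5], y2], y4], y3] + [[[[y1, y5], y4], y2], y3]

In the tensor algebra, words opening y1 carry the y1-anchored form.
Composite bracket: [y3, [[[y2, y4], y5], y1]]
Expanding via [a, b] = ab - ba: 16 signed words (2^4 = 16).
Coefficients come from the y1-initial words:
  y1y2y4y5y3 appears with sign +1, giving the term +[[[[y1, y2], y4], y5], y3]
  y1y4y2y5y3 appears with sign -1, giving the term -[[[[y1, y4], y2], y5], y3]
  y1y5y2y4y3 appears with sign -1, giving the term -[[[[y1, y5], y2], y4], y3]
  y1y5y4y2y3 appears with sign +1, giving the term +[[[[y1, y5], y4], y2], y3]
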